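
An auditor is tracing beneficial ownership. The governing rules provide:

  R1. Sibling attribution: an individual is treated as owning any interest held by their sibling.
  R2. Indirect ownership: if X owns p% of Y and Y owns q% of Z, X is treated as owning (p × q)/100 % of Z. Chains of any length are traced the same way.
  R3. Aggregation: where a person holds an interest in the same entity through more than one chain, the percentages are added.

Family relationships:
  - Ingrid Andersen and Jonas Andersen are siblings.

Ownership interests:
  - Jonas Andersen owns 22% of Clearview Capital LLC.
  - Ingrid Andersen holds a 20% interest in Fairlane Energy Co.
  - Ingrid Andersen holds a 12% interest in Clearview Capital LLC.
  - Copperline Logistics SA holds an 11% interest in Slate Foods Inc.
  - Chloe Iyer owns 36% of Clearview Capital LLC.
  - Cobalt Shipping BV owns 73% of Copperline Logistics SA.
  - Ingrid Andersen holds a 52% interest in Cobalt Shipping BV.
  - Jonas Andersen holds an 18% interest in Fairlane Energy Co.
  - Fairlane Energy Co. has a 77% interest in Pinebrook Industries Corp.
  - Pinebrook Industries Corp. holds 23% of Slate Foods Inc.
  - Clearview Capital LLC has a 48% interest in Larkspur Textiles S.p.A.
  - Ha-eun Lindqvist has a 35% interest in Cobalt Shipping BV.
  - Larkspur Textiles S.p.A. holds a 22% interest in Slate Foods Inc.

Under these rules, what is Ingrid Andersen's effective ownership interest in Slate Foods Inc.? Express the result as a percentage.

14.4958%

By sibling attribution (R1), Ingrid Andersen is treated as also owning Jonas Andersen's interest in Clearview Capital LLC, giving 12% + 22% = 34%.
By sibling attribution (R1), Ingrid Andersen is treated as also owning Jonas Andersen's interest in Fairlane Energy Co, giving 20% + 18% = 38%.
Chain via Clearview Capital LLC → Larkspur Textiles S.p.A. (R2): 34% × 48% × 22% = 3.5904% of Slate Foods Inc.
Chain via Cobalt Shipping BV → Copperline Logistics SA (R2): 52% × 73% × 11% = 4.1756% of Slate Foods Inc.
Chain via Fairlane Energy Co. → Pinebrook Industries Corp. (R2): 38% × 77% × 23% = 6.7298% of Slate Foods Inc.
Aggregating (R3): 3.5904% + 4.1756% + 6.7298% = 14.4958%.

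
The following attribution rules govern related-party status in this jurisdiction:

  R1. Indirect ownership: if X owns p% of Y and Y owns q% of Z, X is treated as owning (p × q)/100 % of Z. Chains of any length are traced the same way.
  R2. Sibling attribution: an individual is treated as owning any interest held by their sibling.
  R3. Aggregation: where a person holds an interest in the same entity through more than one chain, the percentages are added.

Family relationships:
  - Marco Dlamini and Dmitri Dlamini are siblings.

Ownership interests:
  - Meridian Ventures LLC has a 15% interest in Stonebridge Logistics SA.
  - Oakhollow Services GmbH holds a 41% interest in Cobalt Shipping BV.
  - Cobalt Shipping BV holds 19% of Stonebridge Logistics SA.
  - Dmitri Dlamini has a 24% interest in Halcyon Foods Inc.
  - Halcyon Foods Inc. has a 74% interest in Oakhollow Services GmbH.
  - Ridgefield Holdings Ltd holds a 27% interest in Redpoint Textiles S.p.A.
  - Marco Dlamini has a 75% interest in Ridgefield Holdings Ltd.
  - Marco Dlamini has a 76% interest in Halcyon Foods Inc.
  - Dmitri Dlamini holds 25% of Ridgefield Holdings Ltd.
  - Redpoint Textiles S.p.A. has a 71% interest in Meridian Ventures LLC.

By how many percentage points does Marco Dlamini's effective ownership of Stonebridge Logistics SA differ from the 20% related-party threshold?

By sibling attribution (R2), Marco Dlamini is treated as also owning Dmitri Dlamini's interest in Ridgefield Holdings Ltd, giving 75% + 25% = 100%.
By sibling attribution (R2), Marco Dlamini is treated as also owning Dmitri Dlamini's interest in Halcyon Foods Inc, giving 76% + 24% = 100%.
Chain via Ridgefield Holdings Ltd → Redpoint Textiles S.p.A. → Meridian Ventures LLC (R1): 100% × 27% × 71% × 15% = 2.8755% of Stonebridge Logistics SA.
Chain via Halcyon Foods Inc. → Oakhollow Services GmbH → Cobalt Shipping BV (R1): 100% × 74% × 41% × 19% = 5.7646% of Stonebridge Logistics SA.
Aggregating (R3): 2.8755% + 5.7646% = 8.6401%.
8.6401% falls short of the 20% threshold by 11.3599 percentage points.

11.3599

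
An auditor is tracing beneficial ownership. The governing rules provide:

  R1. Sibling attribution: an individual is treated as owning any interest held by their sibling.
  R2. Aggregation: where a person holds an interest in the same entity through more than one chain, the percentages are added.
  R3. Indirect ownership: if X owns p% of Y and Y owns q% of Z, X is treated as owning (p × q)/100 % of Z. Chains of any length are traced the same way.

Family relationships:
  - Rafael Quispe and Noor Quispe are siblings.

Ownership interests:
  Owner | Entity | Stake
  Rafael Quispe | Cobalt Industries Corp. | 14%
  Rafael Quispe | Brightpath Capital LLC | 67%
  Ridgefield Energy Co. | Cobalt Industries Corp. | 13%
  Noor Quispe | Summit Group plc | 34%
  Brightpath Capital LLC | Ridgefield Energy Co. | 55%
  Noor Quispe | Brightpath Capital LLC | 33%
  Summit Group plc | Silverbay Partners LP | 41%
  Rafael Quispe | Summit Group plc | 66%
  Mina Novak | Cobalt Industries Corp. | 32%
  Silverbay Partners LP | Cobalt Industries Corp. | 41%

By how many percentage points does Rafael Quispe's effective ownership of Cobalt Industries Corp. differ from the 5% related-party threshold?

By sibling attribution (R1), Rafael Quispe is treated as also owning Noor Quispe's interest in Brightpath Capital LLC, giving 67% + 33% = 100%.
By sibling attribution (R1), Rafael Quispe is treated as also owning Noor Quispe's interest in Summit Group plc, giving 66% + 34% = 100%.
Chain via Brightpath Capital LLC → Ridgefield Energy Co. (R3): 100% × 55% × 13% = 7.15% of Cobalt Industries Corp.
Chain via Summit Group plc → Silverbay Partners LP (R3): 100% × 41% × 41% = 16.81% of Cobalt Industries Corp.
Direct interest in Cobalt Industries Corp: 14%.
Aggregating (R2): 7.15% + 16.81% + 14% = 37.96%.
37.96% exceeds the 5% threshold by 32.96 percentage points.

32.96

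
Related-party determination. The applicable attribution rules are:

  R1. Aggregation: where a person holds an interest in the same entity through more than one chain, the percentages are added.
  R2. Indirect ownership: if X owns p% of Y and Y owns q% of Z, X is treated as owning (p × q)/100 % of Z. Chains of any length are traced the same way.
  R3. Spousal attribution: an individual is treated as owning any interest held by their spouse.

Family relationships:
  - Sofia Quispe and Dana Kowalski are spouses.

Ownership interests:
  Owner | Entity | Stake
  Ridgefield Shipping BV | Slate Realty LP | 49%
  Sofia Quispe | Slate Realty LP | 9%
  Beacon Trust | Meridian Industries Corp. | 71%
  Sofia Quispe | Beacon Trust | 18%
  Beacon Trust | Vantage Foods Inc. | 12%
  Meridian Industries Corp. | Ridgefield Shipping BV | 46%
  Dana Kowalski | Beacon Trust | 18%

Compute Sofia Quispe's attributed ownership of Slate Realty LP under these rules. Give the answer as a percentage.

14.761224%

By spousal attribution (R3), Sofia Quispe is treated as also owning Dana Kowalski's interest in Beacon Trust, giving 18% + 18% = 36%.
Chain via Beacon Trust → Meridian Industries Corp. → Ridgefield Shipping BV (R2): 36% × 71% × 46% × 49% = 5.761224% of Slate Realty LP.
Direct interest in Slate Realty LP: 9%.
Aggregating (R1): 5.761224% + 9% = 14.761224%.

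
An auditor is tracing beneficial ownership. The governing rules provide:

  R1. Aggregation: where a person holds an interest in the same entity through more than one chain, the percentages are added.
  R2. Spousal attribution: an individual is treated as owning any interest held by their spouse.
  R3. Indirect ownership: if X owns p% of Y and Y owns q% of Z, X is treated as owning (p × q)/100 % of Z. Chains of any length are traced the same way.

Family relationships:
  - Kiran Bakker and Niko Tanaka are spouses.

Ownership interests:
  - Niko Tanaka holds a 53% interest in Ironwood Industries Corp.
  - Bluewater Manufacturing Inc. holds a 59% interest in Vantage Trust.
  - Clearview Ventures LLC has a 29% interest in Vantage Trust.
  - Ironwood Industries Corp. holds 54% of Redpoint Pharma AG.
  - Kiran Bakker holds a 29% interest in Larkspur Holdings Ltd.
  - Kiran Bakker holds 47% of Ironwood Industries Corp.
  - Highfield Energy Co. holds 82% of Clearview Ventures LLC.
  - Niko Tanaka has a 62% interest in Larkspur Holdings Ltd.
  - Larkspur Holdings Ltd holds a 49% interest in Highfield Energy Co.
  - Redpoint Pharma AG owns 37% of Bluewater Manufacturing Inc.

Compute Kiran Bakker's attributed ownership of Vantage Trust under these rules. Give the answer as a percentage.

22.391702%

By spousal attribution (R2), Kiran Bakker is treated as also owning Niko Tanaka's interest in Larkspur Holdings Ltd, giving 29% + 62% = 91%.
By spousal attribution (R2), Kiran Bakker is treated as also owning Niko Tanaka's interest in Ironwood Industries Corp, giving 47% + 53% = 100%.
Chain via Larkspur Holdings Ltd → Highfield Energy Co. → Clearview Ventures LLC (R3): 91% × 49% × 82% × 29% = 10.603502% of Vantage Trust.
Chain via Ironwood Industries Corp. → Redpoint Pharma AG → Bluewater Manufacturing Inc. (R3): 100% × 54% × 37% × 59% = 11.7882% of Vantage Trust.
Aggregating (R1): 10.603502% + 11.7882% = 22.391702%.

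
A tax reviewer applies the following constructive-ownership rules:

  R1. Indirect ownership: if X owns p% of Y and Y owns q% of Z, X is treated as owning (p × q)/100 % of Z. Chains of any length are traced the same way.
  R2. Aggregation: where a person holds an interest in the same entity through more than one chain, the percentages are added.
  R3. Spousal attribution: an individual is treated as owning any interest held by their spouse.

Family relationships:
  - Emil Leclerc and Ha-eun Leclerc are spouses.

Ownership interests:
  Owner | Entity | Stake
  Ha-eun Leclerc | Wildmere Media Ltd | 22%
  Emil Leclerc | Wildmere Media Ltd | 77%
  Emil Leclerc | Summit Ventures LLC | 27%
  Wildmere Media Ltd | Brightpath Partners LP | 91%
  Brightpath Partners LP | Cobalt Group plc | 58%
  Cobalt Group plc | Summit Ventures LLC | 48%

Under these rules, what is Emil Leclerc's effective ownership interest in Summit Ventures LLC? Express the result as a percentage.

52.081056%

By spousal attribution (R3), Emil Leclerc is treated as also owning Ha-eun Leclerc's interest in Wildmere Media Ltd, giving 77% + 22% = 99%.
Chain via Wildmere Media Ltd → Brightpath Partners LP → Cobalt Group plc (R1): 99% × 91% × 58% × 48% = 25.081056% of Summit Ventures LLC.
Direct interest in Summit Ventures LLC: 27%.
Aggregating (R2): 25.081056% + 27% = 52.081056%.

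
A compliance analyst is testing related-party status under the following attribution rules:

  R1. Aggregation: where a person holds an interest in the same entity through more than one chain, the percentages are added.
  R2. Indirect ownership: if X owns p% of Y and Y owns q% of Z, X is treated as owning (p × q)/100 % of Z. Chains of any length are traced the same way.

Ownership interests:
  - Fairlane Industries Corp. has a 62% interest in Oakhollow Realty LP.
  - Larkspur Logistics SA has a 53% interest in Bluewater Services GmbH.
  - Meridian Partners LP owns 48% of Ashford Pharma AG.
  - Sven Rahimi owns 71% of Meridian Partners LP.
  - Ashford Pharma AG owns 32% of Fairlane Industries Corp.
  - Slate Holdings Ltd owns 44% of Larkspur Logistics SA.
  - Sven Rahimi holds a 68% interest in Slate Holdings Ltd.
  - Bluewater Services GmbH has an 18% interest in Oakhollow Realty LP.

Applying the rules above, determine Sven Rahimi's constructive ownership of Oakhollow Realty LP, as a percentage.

Chain via Slate Holdings Ltd → Larkspur Logistics SA → Bluewater Services GmbH (R2): 68% × 44% × 53% × 18% = 2.854368% of Oakhollow Realty LP.
Chain via Meridian Partners LP → Ashford Pharma AG → Fairlane Industries Corp. (R2): 71% × 48% × 32% × 62% = 6.761472% of Oakhollow Realty LP.
Aggregating (R1): 2.854368% + 6.761472% = 9.61584%.

9.61584%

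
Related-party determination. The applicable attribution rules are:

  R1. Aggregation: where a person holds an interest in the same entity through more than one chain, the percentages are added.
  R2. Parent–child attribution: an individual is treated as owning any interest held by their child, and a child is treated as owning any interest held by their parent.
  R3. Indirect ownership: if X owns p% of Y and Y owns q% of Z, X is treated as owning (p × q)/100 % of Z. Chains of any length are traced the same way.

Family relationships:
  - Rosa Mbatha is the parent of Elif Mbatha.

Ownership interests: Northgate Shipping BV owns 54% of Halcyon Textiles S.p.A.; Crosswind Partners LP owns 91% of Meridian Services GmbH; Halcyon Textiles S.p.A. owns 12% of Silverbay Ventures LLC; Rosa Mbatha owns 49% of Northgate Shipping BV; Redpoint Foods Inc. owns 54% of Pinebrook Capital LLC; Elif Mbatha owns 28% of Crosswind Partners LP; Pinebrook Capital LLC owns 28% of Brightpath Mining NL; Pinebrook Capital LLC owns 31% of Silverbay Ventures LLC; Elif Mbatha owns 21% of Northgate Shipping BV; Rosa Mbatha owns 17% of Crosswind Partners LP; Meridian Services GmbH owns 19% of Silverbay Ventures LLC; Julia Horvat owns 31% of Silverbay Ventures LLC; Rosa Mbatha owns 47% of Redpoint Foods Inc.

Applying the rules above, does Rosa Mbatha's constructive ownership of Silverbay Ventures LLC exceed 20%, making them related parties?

By parent–child attribution (R2), Rosa Mbatha is treated as also owning Elif Mbatha's interest in Crosswind Partners LP, giving 17% + 28% = 45%.
By parent–child attribution (R2), Rosa Mbatha is treated as also owning Elif Mbatha's interest in Northgate Shipping BV, giving 49% + 21% = 70%.
Chain via Crosswind Partners LP → Meridian Services GmbH (R3): 45% × 91% × 19% = 7.7805% of Silverbay Ventures LLC.
Chain via Redpoint Foods Inc. → Pinebrook Capital LLC (R3): 47% × 54% × 31% = 7.8678% of Silverbay Ventures LLC.
Chain via Northgate Shipping BV → Halcyon Textiles S.p.A. (R3): 70% × 54% × 12% = 4.536% of Silverbay Ventures LLC.
Aggregating (R1): 7.7805% + 7.8678% + 4.536% = 20.1843%.
20.1843% exceeds the 20% threshold, so Rosa is a related party to Silverbay Ventures LLC.

Yes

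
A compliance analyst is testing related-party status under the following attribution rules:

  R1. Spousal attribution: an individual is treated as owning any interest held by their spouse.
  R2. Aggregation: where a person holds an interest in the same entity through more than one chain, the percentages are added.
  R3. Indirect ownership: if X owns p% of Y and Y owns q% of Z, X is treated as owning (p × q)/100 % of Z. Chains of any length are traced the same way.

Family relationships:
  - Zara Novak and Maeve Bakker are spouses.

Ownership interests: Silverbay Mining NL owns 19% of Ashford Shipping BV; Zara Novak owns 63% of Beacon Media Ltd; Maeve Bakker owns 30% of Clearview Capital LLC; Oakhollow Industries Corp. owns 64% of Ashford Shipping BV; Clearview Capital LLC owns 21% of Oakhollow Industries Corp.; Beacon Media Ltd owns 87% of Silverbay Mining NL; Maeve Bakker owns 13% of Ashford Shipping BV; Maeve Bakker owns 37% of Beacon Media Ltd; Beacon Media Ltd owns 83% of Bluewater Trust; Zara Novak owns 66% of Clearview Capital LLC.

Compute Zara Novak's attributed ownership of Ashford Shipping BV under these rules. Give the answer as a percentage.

By spousal attribution (R1), Zara Novak is treated as also owning Maeve Bakker's interest in Clearview Capital LLC, giving 66% + 30% = 96%.
By spousal attribution (R1), Zara Novak is treated as also owning Maeve Bakker's interest in Beacon Media Ltd, giving 63% + 37% = 100%.
By spousal attribution (R1), Zara Novak is treated as owning Maeve Bakker's 13% interest in Ashford Shipping BV.
Chain via Clearview Capital LLC → Oakhollow Industries Corp. (R3): 96% × 21% × 64% = 12.9024% of Ashford Shipping BV.
Chain via Beacon Media Ltd → Silverbay Mining NL (R3): 100% × 87% × 19% = 16.53% of Ashford Shipping BV.
Direct interest in Ashford Shipping BV: 13%.
Aggregating (R2): 12.9024% + 16.53% + 13% = 42.4324%.

42.4324%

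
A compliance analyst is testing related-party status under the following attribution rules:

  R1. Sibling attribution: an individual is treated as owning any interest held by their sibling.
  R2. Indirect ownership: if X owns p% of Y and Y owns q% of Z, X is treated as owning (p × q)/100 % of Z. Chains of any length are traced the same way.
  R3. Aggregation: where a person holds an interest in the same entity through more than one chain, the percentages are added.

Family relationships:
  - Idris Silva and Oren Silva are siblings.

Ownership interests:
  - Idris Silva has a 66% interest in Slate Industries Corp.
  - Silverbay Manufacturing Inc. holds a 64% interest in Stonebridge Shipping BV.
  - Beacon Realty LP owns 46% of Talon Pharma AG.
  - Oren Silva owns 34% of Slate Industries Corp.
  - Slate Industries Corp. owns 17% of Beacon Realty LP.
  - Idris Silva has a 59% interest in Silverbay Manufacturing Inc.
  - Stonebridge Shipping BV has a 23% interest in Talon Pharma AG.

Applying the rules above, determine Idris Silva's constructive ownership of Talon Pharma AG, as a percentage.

By sibling attribution (R1), Idris Silva is treated as also owning Oren Silva's interest in Slate Industries Corp, giving 66% + 34% = 100%.
Chain via Slate Industries Corp. → Beacon Realty LP (R2): 100% × 17% × 46% = 7.82% of Talon Pharma AG.
Chain via Silverbay Manufacturing Inc. → Stonebridge Shipping BV (R2): 59% × 64% × 23% = 8.6848% of Talon Pharma AG.
Aggregating (R3): 7.82% + 8.6848% = 16.5048%.

16.5048%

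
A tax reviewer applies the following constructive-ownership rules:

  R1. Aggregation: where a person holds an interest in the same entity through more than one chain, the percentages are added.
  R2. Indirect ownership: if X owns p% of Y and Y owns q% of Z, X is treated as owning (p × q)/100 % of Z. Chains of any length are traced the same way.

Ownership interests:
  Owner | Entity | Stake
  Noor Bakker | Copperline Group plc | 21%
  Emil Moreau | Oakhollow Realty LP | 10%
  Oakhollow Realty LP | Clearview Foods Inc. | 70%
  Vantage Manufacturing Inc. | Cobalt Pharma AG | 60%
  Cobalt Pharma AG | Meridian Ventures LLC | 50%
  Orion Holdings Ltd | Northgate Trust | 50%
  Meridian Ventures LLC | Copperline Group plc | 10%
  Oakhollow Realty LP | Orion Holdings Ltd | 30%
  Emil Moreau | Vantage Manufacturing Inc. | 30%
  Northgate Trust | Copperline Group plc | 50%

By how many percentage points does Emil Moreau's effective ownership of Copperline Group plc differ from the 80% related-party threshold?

78.35

Chain via Oakhollow Realty LP → Orion Holdings Ltd → Northgate Trust (R2): 10% × 30% × 50% × 50% = 0.75% of Copperline Group plc.
Chain via Vantage Manufacturing Inc. → Cobalt Pharma AG → Meridian Ventures LLC (R2): 30% × 60% × 50% × 10% = 0.9% of Copperline Group plc.
Aggregating (R1): 0.75% + 0.9% = 1.65%.
1.65% falls short of the 80% threshold by 78.35 percentage points.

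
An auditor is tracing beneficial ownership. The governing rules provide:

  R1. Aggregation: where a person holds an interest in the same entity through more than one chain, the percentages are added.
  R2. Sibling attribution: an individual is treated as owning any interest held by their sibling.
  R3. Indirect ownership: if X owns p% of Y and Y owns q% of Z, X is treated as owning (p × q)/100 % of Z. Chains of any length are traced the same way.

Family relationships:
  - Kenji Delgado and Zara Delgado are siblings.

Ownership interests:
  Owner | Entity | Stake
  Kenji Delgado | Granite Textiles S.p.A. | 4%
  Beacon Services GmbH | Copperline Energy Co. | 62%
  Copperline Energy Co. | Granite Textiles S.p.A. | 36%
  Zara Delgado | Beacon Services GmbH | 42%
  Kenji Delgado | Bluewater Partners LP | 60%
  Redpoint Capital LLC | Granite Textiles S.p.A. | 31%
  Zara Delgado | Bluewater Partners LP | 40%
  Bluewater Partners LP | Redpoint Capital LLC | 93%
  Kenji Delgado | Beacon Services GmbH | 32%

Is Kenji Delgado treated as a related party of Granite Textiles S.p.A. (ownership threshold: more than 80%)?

No

By sibling attribution (R2), Kenji Delgado is treated as also owning Zara Delgado's interest in Beacon Services GmbH, giving 32% + 42% = 74%.
By sibling attribution (R2), Kenji Delgado is treated as also owning Zara Delgado's interest in Bluewater Partners LP, giving 60% + 40% = 100%.
Chain via Beacon Services GmbH → Copperline Energy Co. (R3): 74% × 62% × 36% = 16.5168% of Granite Textiles S.p.A.
Chain via Bluewater Partners LP → Redpoint Capital LLC (R3): 100% × 93% × 31% = 28.83% of Granite Textiles S.p.A.
Direct interest in Granite Textiles S.p.A: 4%.
Aggregating (R1): 16.5168% + 28.83% + 4% = 49.3468%.
49.3468% does not exceed the 80% threshold, so Kenji is not a related party to Granite Textiles S.p.A.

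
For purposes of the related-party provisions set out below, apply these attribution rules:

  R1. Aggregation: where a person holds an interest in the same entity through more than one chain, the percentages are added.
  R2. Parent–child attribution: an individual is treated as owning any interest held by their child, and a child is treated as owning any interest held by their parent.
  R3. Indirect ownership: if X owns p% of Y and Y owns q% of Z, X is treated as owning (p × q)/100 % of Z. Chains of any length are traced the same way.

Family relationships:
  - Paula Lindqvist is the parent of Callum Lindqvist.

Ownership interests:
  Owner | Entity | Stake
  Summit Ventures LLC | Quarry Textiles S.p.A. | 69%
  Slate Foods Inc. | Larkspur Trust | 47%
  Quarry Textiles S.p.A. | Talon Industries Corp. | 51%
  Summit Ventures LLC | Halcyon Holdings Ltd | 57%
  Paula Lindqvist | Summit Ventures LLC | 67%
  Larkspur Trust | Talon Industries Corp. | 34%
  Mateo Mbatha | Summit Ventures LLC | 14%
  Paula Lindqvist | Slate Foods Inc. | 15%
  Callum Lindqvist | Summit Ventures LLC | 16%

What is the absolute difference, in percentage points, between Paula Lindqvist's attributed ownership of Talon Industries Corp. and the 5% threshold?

26.6047

By parent–child attribution (R2), Paula Lindqvist is treated as also owning Callum Lindqvist's interest in Summit Ventures LLC, giving 67% + 16% = 83%.
Chain via Slate Foods Inc. → Larkspur Trust (R3): 15% × 47% × 34% = 2.397% of Talon Industries Corp.
Chain via Summit Ventures LLC → Quarry Textiles S.p.A. (R3): 83% × 69% × 51% = 29.2077% of Talon Industries Corp.
Aggregating (R1): 2.397% + 29.2077% = 31.6047%.
31.6047% exceeds the 5% threshold by 26.6047 percentage points.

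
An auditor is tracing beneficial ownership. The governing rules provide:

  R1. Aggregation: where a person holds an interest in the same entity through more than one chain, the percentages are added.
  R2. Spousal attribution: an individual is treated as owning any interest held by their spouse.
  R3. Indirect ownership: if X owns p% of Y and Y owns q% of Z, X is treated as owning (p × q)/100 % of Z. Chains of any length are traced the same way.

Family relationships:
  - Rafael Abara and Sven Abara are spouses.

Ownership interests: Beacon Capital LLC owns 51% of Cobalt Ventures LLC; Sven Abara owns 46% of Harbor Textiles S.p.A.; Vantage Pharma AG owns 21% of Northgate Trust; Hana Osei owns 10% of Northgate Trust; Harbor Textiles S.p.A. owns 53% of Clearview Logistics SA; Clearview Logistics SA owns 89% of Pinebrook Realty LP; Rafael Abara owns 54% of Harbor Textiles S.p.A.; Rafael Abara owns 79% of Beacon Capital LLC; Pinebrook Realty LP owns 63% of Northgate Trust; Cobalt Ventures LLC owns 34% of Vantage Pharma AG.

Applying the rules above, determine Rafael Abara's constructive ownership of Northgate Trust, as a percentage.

By spousal attribution (R2), Rafael Abara is treated as also owning Sven Abara's interest in Harbor Textiles S.p.A, giving 54% + 46% = 100%.
Chain via Beacon Capital LLC → Cobalt Ventures LLC → Vantage Pharma AG (R3): 79% × 51% × 34% × 21% = 2.876706% of Northgate Trust.
Chain via Harbor Textiles S.p.A. → Clearview Logistics SA → Pinebrook Realty LP (R3): 100% × 53% × 89% × 63% = 29.7171% of Northgate Trust.
Aggregating (R1): 2.876706% + 29.7171% = 32.593806%.

32.593806%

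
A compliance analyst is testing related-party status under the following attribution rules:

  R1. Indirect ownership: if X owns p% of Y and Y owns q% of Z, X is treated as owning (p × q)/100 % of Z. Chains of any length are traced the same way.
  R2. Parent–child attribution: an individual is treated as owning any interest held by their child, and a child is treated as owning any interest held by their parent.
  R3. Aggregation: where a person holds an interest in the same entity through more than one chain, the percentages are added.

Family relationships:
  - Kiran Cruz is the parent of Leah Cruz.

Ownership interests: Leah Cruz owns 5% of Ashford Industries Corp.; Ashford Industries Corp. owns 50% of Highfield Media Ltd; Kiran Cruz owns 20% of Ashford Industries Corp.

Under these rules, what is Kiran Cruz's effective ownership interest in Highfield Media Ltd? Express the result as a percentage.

By parent–child attribution (R2), Kiran Cruz is treated as also owning Leah Cruz's interest in Ashford Industries Corp, giving 20% + 5% = 25%.
Chain via Ashford Industries Corp. (R1): 25% × 50% = 12.5% of Highfield Media Ltd.

12.5%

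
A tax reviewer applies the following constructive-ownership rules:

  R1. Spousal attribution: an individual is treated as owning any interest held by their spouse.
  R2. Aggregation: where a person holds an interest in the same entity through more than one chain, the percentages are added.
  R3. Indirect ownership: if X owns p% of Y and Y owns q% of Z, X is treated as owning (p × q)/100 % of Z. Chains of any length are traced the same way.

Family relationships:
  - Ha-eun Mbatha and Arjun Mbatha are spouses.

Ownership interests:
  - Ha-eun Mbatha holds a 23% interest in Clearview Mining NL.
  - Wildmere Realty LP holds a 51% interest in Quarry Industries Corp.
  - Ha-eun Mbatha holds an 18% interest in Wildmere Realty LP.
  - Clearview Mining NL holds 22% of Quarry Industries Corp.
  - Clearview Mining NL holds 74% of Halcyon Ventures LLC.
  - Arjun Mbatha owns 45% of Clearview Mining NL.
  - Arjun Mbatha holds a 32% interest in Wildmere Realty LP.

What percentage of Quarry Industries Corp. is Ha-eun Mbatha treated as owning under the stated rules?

40.46%

By spousal attribution (R1), Ha-eun Mbatha is treated as also owning Arjun Mbatha's interest in Wildmere Realty LP, giving 18% + 32% = 50%.
By spousal attribution (R1), Ha-eun Mbatha is treated as also owning Arjun Mbatha's interest in Clearview Mining NL, giving 23% + 45% = 68%.
Chain via Wildmere Realty LP (R3): 50% × 51% = 25.5% of Quarry Industries Corp.
Chain via Clearview Mining NL (R3): 68% × 22% = 14.96% of Quarry Industries Corp.
Aggregating (R2): 25.5% + 14.96% = 40.46%.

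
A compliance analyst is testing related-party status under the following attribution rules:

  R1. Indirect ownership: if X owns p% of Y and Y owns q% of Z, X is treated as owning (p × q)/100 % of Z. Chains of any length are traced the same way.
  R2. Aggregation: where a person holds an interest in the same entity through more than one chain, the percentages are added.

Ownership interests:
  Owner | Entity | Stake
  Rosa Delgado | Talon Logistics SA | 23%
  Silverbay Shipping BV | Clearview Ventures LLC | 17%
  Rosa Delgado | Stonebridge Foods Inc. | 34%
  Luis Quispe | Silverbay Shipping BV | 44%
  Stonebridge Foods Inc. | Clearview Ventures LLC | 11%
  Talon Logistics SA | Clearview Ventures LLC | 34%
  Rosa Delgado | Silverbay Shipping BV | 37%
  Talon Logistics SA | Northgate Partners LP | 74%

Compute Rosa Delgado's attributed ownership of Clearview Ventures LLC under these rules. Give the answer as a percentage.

Chain via Talon Logistics SA (R1): 23% × 34% = 7.82% of Clearview Ventures LLC.
Chain via Silverbay Shipping BV (R1): 37% × 17% = 6.29% of Clearview Ventures LLC.
Chain via Stonebridge Foods Inc. (R1): 34% × 11% = 3.74% of Clearview Ventures LLC.
Aggregating (R2): 7.82% + 6.29% + 3.74% = 17.85%.

17.85%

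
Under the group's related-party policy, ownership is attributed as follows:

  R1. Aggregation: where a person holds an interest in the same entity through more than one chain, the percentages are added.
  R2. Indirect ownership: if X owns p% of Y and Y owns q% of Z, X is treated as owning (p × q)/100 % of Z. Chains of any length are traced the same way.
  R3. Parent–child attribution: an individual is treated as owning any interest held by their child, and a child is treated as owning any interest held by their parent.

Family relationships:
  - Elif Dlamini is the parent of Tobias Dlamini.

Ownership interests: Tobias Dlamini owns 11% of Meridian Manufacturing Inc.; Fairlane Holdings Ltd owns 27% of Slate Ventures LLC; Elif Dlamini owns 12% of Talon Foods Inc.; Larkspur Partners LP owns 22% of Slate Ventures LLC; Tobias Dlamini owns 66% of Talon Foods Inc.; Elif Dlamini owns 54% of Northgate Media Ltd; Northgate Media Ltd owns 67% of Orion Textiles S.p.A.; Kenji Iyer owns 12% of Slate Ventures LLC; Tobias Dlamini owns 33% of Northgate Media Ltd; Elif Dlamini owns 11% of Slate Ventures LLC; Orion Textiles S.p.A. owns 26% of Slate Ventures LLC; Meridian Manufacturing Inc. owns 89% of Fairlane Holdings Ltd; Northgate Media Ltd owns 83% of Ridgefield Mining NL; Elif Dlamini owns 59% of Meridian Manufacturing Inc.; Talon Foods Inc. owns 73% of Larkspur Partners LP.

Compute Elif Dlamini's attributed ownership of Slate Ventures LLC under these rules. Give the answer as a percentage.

By parent–child attribution (R3), Elif Dlamini is treated as also owning Tobias Dlamini's interest in Talon Foods Inc, giving 12% + 66% = 78%.
By parent–child attribution (R3), Elif Dlamini is treated as also owning Tobias Dlamini's interest in Meridian Manufacturing Inc, giving 59% + 11% = 70%.
By parent–child attribution (R3), Elif Dlamini is treated as also owning Tobias Dlamini's interest in Northgate Media Ltd, giving 54% + 33% = 87%.
Chain via Talon Foods Inc. → Larkspur Partners LP (R2): 78% × 73% × 22% = 12.5268% of Slate Ventures LLC.
Chain via Meridian Manufacturing Inc. → Fairlane Holdings Ltd (R2): 70% × 89% × 27% = 16.821% of Slate Ventures LLC.
Chain via Northgate Media Ltd → Orion Textiles S.p.A. (R2): 87% × 67% × 26% = 15.1554% of Slate Ventures LLC.
Direct interest in Slate Ventures LLC: 11%.
Aggregating (R1): 12.5268% + 16.821% + 15.1554% + 11% = 55.5032%.

55.5032%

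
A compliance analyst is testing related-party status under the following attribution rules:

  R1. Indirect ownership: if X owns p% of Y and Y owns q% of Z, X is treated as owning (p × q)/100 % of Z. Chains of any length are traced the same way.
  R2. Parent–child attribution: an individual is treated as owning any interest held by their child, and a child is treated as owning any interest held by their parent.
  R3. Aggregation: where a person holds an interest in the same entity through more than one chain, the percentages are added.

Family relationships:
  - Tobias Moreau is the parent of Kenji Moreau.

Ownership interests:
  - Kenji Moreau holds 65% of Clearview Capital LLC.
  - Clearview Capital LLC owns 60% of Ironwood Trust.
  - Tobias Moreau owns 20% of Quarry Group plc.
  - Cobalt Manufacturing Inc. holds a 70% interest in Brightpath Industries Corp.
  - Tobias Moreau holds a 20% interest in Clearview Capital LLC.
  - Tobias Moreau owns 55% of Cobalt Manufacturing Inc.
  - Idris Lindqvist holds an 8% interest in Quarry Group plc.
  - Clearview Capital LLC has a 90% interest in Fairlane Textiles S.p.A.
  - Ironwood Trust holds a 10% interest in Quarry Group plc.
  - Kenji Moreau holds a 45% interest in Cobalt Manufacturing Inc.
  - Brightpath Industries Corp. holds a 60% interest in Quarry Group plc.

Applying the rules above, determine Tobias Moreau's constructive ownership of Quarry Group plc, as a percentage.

By parent–child attribution (R2), Tobias Moreau is treated as also owning Kenji Moreau's interest in Cobalt Manufacturing Inc, giving 55% + 45% = 100%.
By parent–child attribution (R2), Tobias Moreau is treated as also owning Kenji Moreau's interest in Clearview Capital LLC, giving 20% + 65% = 85%.
Chain via Cobalt Manufacturing Inc. → Brightpath Industries Corp. (R1): 100% × 70% × 60% = 42% of Quarry Group plc.
Chain via Clearview Capital LLC → Ironwood Trust (R1): 85% × 60% × 10% = 5.1% of Quarry Group plc.
Direct interest in Quarry Group plc: 20%.
Aggregating (R3): 42% + 5.1% + 20% = 67.1%.

67.1%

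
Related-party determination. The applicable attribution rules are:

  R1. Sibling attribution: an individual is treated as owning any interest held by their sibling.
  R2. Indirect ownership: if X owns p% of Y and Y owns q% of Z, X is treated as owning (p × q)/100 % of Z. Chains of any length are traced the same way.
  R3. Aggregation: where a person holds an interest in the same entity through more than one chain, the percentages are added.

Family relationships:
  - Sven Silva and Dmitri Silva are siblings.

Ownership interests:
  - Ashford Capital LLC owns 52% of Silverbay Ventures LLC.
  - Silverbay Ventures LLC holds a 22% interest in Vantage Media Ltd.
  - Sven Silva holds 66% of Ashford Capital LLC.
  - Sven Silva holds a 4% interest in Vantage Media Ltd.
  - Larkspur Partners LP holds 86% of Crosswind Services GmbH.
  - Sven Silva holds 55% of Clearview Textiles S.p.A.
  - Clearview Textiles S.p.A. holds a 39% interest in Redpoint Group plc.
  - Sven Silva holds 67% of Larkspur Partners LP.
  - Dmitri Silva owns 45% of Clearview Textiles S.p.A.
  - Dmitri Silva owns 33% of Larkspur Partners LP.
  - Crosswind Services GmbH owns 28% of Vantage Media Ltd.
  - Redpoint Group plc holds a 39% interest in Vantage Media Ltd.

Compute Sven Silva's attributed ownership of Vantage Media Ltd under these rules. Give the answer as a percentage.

50.8404%

By sibling attribution (R1), Sven Silva is treated as also owning Dmitri Silva's interest in Larkspur Partners LP, giving 67% + 33% = 100%.
By sibling attribution (R1), Sven Silva is treated as also owning Dmitri Silva's interest in Clearview Textiles S.p.A, giving 55% + 45% = 100%.
Chain via Larkspur Partners LP → Crosswind Services GmbH (R2): 100% × 86% × 28% = 24.08% of Vantage Media Ltd.
Chain via Ashford Capital LLC → Silverbay Ventures LLC (R2): 66% × 52% × 22% = 7.5504% of Vantage Media Ltd.
Chain via Clearview Textiles S.p.A. → Redpoint Group plc (R2): 100% × 39% × 39% = 15.21% of Vantage Media Ltd.
Direct interest in Vantage Media Ltd: 4%.
Aggregating (R3): 24.08% + 7.5504% + 15.21% + 4% = 50.8404%.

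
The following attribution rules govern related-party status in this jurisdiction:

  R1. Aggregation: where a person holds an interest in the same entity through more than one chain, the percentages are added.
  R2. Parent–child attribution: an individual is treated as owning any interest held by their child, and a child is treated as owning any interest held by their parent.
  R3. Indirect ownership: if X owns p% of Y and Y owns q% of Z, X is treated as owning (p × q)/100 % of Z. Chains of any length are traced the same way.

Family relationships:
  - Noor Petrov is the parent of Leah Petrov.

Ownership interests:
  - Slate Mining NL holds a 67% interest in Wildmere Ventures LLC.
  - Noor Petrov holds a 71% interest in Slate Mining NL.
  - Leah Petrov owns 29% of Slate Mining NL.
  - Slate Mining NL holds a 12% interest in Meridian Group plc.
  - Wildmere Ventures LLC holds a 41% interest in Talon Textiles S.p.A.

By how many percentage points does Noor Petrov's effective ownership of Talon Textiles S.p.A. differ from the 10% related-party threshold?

17.47

By parent–child attribution (R2), Noor Petrov is treated as also owning Leah Petrov's interest in Slate Mining NL, giving 71% + 29% = 100%.
Chain via Slate Mining NL → Wildmere Ventures LLC (R3): 100% × 67% × 41% = 27.47% of Talon Textiles S.p.A.
27.47% exceeds the 10% threshold by 17.47 percentage points.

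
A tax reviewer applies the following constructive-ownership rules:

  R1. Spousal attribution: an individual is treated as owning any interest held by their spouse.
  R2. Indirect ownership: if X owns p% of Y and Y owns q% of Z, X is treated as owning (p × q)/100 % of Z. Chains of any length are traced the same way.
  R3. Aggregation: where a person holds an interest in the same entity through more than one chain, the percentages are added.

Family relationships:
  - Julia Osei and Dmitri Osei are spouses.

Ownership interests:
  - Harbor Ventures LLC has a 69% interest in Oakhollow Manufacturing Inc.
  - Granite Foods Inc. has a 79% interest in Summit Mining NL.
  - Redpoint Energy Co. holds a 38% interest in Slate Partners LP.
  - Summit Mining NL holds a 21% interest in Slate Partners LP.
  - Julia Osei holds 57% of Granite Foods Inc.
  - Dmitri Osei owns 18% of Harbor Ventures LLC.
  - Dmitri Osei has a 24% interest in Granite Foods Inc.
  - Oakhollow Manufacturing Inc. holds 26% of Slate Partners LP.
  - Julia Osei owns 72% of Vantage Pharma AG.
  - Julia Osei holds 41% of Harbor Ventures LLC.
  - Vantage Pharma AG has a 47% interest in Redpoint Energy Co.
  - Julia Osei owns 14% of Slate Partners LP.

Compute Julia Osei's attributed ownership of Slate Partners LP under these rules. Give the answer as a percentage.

50.8817%

By spousal attribution (R1), Julia Osei is treated as also owning Dmitri Osei's interest in Granite Foods Inc, giving 57% + 24% = 81%.
By spousal attribution (R1), Julia Osei is treated as also owning Dmitri Osei's interest in Harbor Ventures LLC, giving 41% + 18% = 59%.
Chain via Granite Foods Inc. → Summit Mining NL (R2): 81% × 79% × 21% = 13.4379% of Slate Partners LP.
Chain via Harbor Ventures LLC → Oakhollow Manufacturing Inc. (R2): 59% × 69% × 26% = 10.5846% of Slate Partners LP.
Chain via Vantage Pharma AG → Redpoint Energy Co. (R2): 72% × 47% × 38% = 12.8592% of Slate Partners LP.
Direct interest in Slate Partners LP: 14%.
Aggregating (R3): 13.4379% + 10.5846% + 12.8592% + 14% = 50.8817%.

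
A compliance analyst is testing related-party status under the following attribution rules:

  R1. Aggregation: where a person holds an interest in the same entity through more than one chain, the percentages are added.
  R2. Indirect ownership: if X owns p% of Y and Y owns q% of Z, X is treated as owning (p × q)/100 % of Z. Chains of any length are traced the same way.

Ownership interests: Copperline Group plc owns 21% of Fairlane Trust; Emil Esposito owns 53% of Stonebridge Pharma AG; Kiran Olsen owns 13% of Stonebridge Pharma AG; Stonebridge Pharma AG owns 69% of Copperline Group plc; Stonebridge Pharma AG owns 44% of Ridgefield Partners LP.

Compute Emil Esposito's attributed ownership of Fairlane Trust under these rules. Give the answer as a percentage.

Chain via Stonebridge Pharma AG → Copperline Group plc (R2): 53% × 69% × 21% = 7.6797% of Fairlane Trust.

7.6797%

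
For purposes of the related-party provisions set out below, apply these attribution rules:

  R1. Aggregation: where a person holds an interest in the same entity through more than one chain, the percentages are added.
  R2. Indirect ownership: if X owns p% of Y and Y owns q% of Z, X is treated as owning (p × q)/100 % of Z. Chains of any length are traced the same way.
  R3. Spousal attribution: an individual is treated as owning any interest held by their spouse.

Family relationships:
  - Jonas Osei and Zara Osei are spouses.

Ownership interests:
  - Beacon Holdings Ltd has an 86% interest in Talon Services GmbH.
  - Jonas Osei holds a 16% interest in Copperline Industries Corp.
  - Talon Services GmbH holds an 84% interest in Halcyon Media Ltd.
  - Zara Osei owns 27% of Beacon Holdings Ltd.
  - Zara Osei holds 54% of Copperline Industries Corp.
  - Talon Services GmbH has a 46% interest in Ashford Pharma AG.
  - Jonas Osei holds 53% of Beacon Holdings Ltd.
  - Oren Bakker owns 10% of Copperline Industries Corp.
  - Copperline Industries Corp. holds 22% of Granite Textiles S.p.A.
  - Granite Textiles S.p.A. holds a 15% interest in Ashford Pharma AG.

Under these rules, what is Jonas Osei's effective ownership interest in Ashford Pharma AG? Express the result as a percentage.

33.958%

By spousal attribution (R3), Jonas Osei is treated as also owning Zara Osei's interest in Copperline Industries Corp, giving 16% + 54% = 70%.
By spousal attribution (R3), Jonas Osei is treated as also owning Zara Osei's interest in Beacon Holdings Ltd, giving 53% + 27% = 80%.
Chain via Copperline Industries Corp. → Granite Textiles S.p.A. (R2): 70% × 22% × 15% = 2.31% of Ashford Pharma AG.
Chain via Beacon Holdings Ltd → Talon Services GmbH (R2): 80% × 86% × 46% = 31.648% of Ashford Pharma AG.
Aggregating (R1): 2.31% + 31.648% = 33.958%.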